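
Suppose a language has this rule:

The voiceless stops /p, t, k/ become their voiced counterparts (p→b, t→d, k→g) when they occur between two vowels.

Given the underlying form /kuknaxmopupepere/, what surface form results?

kuknaxmobubebere

/p/ is a voiceless stop between vowels /o/ and /u/, so it voices to [b].
/p/ is a voiceless stop between vowels /u/ and /e/, so it voices to [b].
/p/ is a voiceless stop between vowels /e/ and /e/, so it voices to [b].
The other instances of /k/ do not occur in the required environment and remain unchanged.
Surface form: [kuknaxmobubebere].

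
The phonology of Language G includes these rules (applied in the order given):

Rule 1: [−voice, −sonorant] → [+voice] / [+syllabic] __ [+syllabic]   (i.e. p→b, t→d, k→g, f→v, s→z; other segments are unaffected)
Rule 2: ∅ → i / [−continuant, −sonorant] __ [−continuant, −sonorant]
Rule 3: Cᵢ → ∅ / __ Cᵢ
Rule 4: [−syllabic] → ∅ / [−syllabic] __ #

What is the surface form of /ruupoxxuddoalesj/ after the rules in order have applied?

Rule 1 (intervocalic voicing): /p/ is a voiceless obstruent between vowels /u/ and /o/, so it voices to [b]. /ruupoxxuddoalesj/ → ruuboxxuddoalesj.
Rule 2 (stop-cluster i-epenthesis): /d/ and /d/ form a stop–stop cluster, so [i] is inserted between them. /ruuboxxuddoalesj/ → ruuboxxudidoalesj.
Rule 3 (degemination): /xx/ is a geminate; the first /x/ deletes. /ruuboxxudidoalesj/ → ruuboxudidoalesj.
Rule 4 (final cluster simplification): /j/ is the second consonant of a word-final cluster /sj/, so it deletes. /ruuboxudidoalesj/ → ruuboxudidoales.

ruuboxudidoales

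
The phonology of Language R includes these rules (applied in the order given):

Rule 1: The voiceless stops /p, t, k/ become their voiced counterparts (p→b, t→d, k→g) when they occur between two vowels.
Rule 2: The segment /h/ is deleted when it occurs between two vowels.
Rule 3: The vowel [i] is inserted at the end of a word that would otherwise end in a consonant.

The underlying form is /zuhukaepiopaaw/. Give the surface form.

zuugaebiobaawi

Rule 1 (intervocalic voicing): /k/ is a voiceless stop between vowels /u/ and /a/, so it voices to [g]. /p/ is a voiceless stop between vowels /e/ and /i/, so it voices to [b]. /p/ is a voiceless stop between vowels /o/ and /a/, so it voices to [b]. /zuhukaepiopaaw/ → zuhugaebiobaaw.
Rule 2 (intervocalic h-deletion): /h/ occurs between vowels /u/ and /u/, so it deletes. /zuhugaebiobaaw/ → zuugaebiobaaw.
Rule 3 (final i-epenthesis): the form ends in the consonant /w/, so [i] is inserted word-finally. /zuugaebiobaaw/ → zuugaebiobaawi.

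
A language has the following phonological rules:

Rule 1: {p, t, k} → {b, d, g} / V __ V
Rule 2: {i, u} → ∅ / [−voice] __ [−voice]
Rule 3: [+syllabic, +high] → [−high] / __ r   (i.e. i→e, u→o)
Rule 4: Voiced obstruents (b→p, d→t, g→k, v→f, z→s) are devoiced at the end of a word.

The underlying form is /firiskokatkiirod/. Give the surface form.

feriskogatkierot

Rule 1 (intervocalic voicing): /k/ is a voiceless stop between vowels /o/ and /a/, so it voices to [g]. /firiskokatkiirod/ → firiskogatkiirod.
Rule 2 (high vowel syncope): no segment meets the environment; /firiskogatkiirod/ is unchanged.
Rule 3 (pre-rhotic lowering): /i/ is a high vowel immediately before /r/, so it lowers to [e]. /i/ is a high vowel immediately before /r/, so it lowers to [e]. /firiskogatkiirod/ → feriskogatkierod.
Rule 4 (final devoicing): /d/ is a voiced obstruent in word-final position, so it devoices to [t]. /feriskogatkierod/ → feriskogatkierot.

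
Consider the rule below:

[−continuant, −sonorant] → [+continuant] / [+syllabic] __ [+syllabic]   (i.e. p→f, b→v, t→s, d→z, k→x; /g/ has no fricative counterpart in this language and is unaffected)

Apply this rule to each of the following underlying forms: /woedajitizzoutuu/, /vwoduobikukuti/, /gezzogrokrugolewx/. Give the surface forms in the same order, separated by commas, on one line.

woezajisizzousuu, vwozuovixuxusi, gezzogrokrugolewx

/woedajitizzoutuu/: /d/ is a stop between vowels /e/ and /a/, so it spirantizes to the fricative [z]. /t/ is a stop between vowels /i/ and /i/, so it spirantizes to the fricative [s]. /t/ is a stop between vowels /u/ and /u/, so it spirantizes to the fricative [s]. → [woezajisizzousuu].
/vwoduobikukuti/: /d/ is a stop between vowels /o/ and /u/, so it spirantizes to the fricative [z]. /b/ is a stop between vowels /o/ and /i/, so it spirantizes to the fricative [v]. /k/ is a stop between vowels /i/ and /u/, so it spirantizes to the fricative [x]. /k/ is a stop between vowels /u/ and /u/, so it spirantizes to the fricative [x]. /t/ is a stop between vowels /u/ and /i/, so it spirantizes to the fricative [s]. → [vwozuovixuxusi].
/gezzogrokrugolewx/: the rule's environment is not met; surfaces unchanged as [gezzogrokrugolewx].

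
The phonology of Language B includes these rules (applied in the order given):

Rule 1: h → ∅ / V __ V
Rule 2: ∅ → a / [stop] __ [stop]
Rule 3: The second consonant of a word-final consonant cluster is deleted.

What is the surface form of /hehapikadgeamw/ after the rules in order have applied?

heapikadageam

Rule 1 (intervocalic h-deletion): /h/ occurs between vowels /e/ and /a/, so it deletes. /hehapikadgeamw/ → heapikadgeamw.
Rule 2 (stop-cluster a-epenthesis): /d/ and /g/ form a stop–stop cluster, so [a] is inserted between them. /heapikadgeamw/ → heapikadageamw.
Rule 3 (final cluster simplification): /w/ is the second consonant of a word-final cluster /mw/, so it deletes. /heapikadageamw/ → heapikadageam.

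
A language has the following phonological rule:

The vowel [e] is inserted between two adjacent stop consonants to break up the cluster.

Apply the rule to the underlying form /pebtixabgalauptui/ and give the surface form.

pebetixabegalaupetui

/b/ and /t/ form a stop–stop cluster, so [e] is inserted between them.
/b/ and /g/ form a stop–stop cluster, so [e] is inserted between them.
/p/ and /t/ form a stop–stop cluster, so [e] is inserted between them.
Surface form: [pebetixabegalaupetui].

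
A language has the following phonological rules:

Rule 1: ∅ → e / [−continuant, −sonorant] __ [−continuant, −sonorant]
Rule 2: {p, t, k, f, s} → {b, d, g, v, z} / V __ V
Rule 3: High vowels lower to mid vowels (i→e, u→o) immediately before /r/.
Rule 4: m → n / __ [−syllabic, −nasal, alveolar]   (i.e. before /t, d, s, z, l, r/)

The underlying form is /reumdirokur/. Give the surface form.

reunderogor

Rule 1 (stop-cluster e-epenthesis): no segment meets the environment; /reumdirokur/ is unchanged.
Rule 2 (intervocalic voicing): /k/ is a voiceless obstruent between vowels /o/ and /u/, so it voices to [g]. /reumdirokur/ → reumdirogur.
Rule 3 (pre-rhotic lowering): /i/ is a high vowel immediately before /r/, so it lowers to [e]. /u/ is a high vowel immediately before /r/, so it lowers to [o]. /reumdirogur/ → reumderogor.
Rule 4 (nasal place assimilation): /m/ precedes the alveolar consonant /d/, so it assimilates in place to [n]. /reumderogor/ → reunderogor.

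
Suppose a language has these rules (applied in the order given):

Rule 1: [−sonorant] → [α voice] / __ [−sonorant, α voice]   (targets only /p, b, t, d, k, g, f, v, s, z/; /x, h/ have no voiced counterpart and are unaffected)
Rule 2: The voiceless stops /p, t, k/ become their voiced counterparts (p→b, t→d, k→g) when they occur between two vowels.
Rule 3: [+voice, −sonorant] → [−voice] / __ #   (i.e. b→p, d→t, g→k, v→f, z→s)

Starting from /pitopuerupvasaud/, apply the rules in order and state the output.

pidobuerubvasaut

Rule 1 (regressive voicing assimilation): /p/ precedes the voiced obstruent /v/, so it voices to [b] by assimilation. /pitopuerupvasaud/ → pitopuerubvasaud.
Rule 2 (intervocalic voicing): /t/ is a voiceless stop between vowels /i/ and /o/, so it voices to [d]. /p/ is a voiceless stop between vowels /o/ and /u/, so it voices to [b]. /pitopuerubvasaud/ → pidobuerubvasaud.
Rule 3 (final devoicing): /d/ is a voiced obstruent in word-final position, so it devoices to [t]. /pidobuerubvasaud/ → pidobuerubvasaut.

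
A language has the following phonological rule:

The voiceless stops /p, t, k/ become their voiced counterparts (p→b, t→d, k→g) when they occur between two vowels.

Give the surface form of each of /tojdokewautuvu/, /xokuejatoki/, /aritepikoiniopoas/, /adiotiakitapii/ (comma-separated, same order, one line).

tojdogewauduvu, xoguejadogi, aridebigoinioboas, adiodiagidabii

/tojdokewautuvu/: /k/ is a voiceless stop between vowels /o/ and /e/, so it voices to [g]. /t/ is a voiceless stop between vowels /u/ and /u/, so it voices to [d]. → [tojdogewauduvu].
/xokuejatoki/: /k/ is a voiceless stop between vowels /o/ and /u/, so it voices to [g]. /t/ is a voiceless stop between vowels /a/ and /o/, so it voices to [d]. /k/ is a voiceless stop between vowels /o/ and /i/, so it voices to [g]. → [xoguejadogi].
/aritepikoiniopoas/: /t/ is a voiceless stop between vowels /i/ and /e/, so it voices to [d]. /p/ is a voiceless stop between vowels /e/ and /i/, so it voices to [b]. /k/ is a voiceless stop between vowels /i/ and /o/, so it voices to [g]. /p/ is a voiceless stop between vowels /o/ and /o/, so it voices to [b]. → [aridebigoinioboas].
/adiotiakitapii/: /t/ is a voiceless stop between vowels /o/ and /i/, so it voices to [d]. /k/ is a voiceless stop between vowels /a/ and /i/, so it voices to [g]. /t/ is a voiceless stop between vowels /i/ and /a/, so it voices to [d]. /p/ is a voiceless stop between vowels /a/ and /i/, so it voices to [b]. → [adiodiagidabii].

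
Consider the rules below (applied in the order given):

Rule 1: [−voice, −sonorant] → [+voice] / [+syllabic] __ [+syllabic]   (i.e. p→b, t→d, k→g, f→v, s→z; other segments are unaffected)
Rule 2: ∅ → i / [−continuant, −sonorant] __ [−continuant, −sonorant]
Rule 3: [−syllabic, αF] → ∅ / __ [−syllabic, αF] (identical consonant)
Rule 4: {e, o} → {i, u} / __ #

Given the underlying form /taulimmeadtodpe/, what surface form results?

taulimeaditodipi

Rule 1 (intervocalic voicing): no segment meets the environment; /taulimmeadtodpe/ is unchanged.
Rule 2 (stop-cluster i-epenthesis): /d/ and /t/ form a stop–stop cluster, so [i] is inserted between them. /d/ and /p/ form a stop–stop cluster, so [i] is inserted between them. /taulimmeadtodpe/ → taulimmeaditodipe.
Rule 3 (degemination): /mm/ is a geminate; the first /m/ deletes. /taulimmeaditodipe/ → taulimeaditodipe.
Rule 4 (final vowel raising): /e/ is a mid vowel in word-final position, so it raises to [i]. /taulimeaditodipe/ → taulimeaditodipi.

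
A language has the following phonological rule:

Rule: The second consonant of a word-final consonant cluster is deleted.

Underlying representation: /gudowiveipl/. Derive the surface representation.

gudowiveip

/l/ is the second consonant of a word-final cluster /pl/, so it deletes.
Surface form: [gudowiveip].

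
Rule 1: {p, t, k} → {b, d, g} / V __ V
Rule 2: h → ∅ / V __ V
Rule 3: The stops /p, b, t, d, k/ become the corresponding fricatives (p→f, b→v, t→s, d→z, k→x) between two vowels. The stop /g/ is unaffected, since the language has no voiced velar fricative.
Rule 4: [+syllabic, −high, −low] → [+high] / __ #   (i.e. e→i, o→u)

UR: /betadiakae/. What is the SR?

bezaziagai

Rule 1 (intervocalic voicing): /t/ is a voiceless stop between vowels /e/ and /a/, so it voices to [d]. /k/ is a voiceless stop between vowels /a/ and /a/, so it voices to [g]. /betadiakae/ → bedadiagae.
Rule 2 (intervocalic h-deletion): no segment meets the environment; /bedadiagae/ is unchanged.
Rule 3 (intervocalic spirantization): /d/ is a stop between vowels /e/ and /a/, so it spirantizes to the fricative [z]. /d/ is a stop between vowels /a/ and /i/, so it spirantizes to the fricative [z]. /bedadiagae/ → bezaziagae.
Rule 4 (final vowel raising): /e/ is a mid vowel in word-final position, so it raises to [i]. /bezaziagae/ → bezaziagai.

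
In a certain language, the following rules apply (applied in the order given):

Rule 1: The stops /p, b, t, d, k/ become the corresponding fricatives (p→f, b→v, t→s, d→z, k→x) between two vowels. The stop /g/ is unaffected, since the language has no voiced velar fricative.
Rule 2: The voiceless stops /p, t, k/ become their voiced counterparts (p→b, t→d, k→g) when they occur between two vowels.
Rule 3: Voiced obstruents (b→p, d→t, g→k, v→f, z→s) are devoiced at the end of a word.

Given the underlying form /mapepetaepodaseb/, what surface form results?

Rule 1 (intervocalic spirantization): /p/ is a stop between vowels /a/ and /e/, so it spirantizes to the fricative [f]. /p/ is a stop between vowels /e/ and /e/, so it spirantizes to the fricative [f]. /t/ is a stop between vowels /e/ and /a/, so it spirantizes to the fricative [s]. /p/ is a stop between vowels /e/ and /o/, so it spirantizes to the fricative [f]. /d/ is a stop between vowels /o/ and /a/, so it spirantizes to the fricative [z]. /mapepetaepodaseb/ → mafefesaefozaseb.
Rule 2 (intervocalic voicing): no segment meets the environment; /mafefesaefozaseb/ is unchanged.
Rule 3 (final devoicing): /b/ is a voiced obstruent in word-final position, so it devoices to [p]. /mafefesaefozaseb/ → mafefesaefozasep.

mafefesaefozasep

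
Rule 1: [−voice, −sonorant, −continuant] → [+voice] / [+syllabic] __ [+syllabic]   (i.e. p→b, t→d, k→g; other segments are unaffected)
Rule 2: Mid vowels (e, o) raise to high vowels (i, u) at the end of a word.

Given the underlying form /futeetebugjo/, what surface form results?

fudeedebugju

Rule 1 (intervocalic voicing): /t/ is a voiceless stop between vowels /u/ and /e/, so it voices to [d]. /t/ is a voiceless stop between vowels /e/ and /e/, so it voices to [d]. /futeetebugjo/ → fudeedebugjo.
Rule 2 (final vowel raising): /o/ is a mid vowel in word-final position, so it raises to [u]. /fudeedebugjo/ → fudeedebugju.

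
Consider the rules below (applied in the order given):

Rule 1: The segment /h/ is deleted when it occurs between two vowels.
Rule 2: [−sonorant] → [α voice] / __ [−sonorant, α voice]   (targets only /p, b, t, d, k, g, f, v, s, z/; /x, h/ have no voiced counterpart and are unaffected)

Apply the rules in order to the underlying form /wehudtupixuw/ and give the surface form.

weuttupixuw

Rule 1 (intervocalic h-deletion): /h/ occurs between vowels /e/ and /u/, so it deletes. /wehudtupixuw/ → weudtupixuw.
Rule 2 (regressive voicing assimilation): /d/ precedes the voiceless obstruent /t/, so it devoices to [t] by assimilation. /weudtupixuw/ → weuttupixuw.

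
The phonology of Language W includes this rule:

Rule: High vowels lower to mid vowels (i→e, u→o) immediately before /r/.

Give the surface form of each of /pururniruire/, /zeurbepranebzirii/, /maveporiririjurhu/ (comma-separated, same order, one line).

/pururniruire/: /u/ is a high vowel immediately before /r/, so it lowers to [o]. /u/ is a high vowel immediately before /r/, so it lowers to [o]. /i/ is a high vowel immediately before /r/, so it lowers to [e]. /i/ is a high vowel immediately before /r/, so it lowers to [e]. → [pororneruere].
/zeurbepranebzirii/: /u/ is a high vowel immediately before /r/, so it lowers to [o]. /i/ is a high vowel immediately before /r/, so it lowers to [e]. → [zeorbepranebzerii].
/maveporiririjurhu/: /i/ is a high vowel immediately before /r/, so it lowers to [e]. /i/ is a high vowel immediately before /r/, so it lowers to [e]. /u/ is a high vowel immediately before /r/, so it lowers to [o]. → [maveporererijorhu].

pororneruere, zeorbepranebzerii, maveporererijorhu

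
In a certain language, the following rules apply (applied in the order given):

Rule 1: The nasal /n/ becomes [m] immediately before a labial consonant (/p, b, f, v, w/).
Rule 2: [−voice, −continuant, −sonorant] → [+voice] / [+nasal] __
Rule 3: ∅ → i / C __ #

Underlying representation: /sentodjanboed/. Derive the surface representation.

sendodjamboedi

Rule 1 (nasal place assimilation): /n/ precedes the labial consonant /b/, so it assimilates in place to [m]. /sentodjanboed/ → sentodjamboed.
Rule 2 (post-nasal voicing): /t/ is a voiceless stop immediately after the nasal /n/, so it voices to [d]. /sentodjamboed/ → sendodjamboed.
Rule 3 (final i-epenthesis): the form ends in the consonant /d/, so [i] is inserted word-finally. /sendodjamboed/ → sendodjamboedi.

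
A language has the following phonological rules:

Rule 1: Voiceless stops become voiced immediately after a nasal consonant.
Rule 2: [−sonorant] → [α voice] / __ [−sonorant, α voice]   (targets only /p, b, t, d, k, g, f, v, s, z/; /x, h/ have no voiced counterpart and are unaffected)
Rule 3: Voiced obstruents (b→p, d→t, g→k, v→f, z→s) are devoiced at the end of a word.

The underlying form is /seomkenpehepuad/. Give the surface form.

Rule 1 (post-nasal voicing): /k/ is a voiceless stop immediately after the nasal /m/, so it voices to [g]. /p/ is a voiceless stop immediately after the nasal /n/, so it voices to [b]. /seomkenpehepuad/ → seomgenbehepuad.
Rule 2 (regressive voicing assimilation): no segment meets the environment; /seomgenbehepuad/ is unchanged.
Rule 3 (final devoicing): /d/ is a voiced obstruent in word-final position, so it devoices to [t]. /seomgenbehepuad/ → seomgenbehepuat.

seomgenbehepuat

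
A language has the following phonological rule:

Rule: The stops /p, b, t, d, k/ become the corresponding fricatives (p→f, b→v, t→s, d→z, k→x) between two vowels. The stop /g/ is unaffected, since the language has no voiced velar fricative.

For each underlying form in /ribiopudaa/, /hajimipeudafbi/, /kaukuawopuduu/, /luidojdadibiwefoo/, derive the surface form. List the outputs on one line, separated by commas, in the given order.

/ribiopudaa/: /b/ is a stop between vowels /i/ and /i/, so it spirantizes to the fricative [v]. /p/ is a stop between vowels /o/ and /u/, so it spirantizes to the fricative [f]. /d/ is a stop between vowels /u/ and /a/, so it spirantizes to the fricative [z]. → [riviofuzaa].
/hajimipeudafbi/: /p/ is a stop between vowels /i/ and /e/, so it spirantizes to the fricative [f]. /d/ is a stop between vowels /u/ and /a/, so it spirantizes to the fricative [z]. → [hajimifeuzafbi].
/kaukuawopuduu/: /k/ is a stop between vowels /u/ and /u/, so it spirantizes to the fricative [x]. /p/ is a stop between vowels /o/ and /u/, so it spirantizes to the fricative [f]. /d/ is a stop between vowels /u/ and /u/, so it spirantizes to the fricative [z]. → [kauxuawofuzuu].
/luidojdadibiwefoo/: /d/ is a stop between vowels /i/ and /o/, so it spirantizes to the fricative [z]. /d/ is a stop between vowels /a/ and /i/, so it spirantizes to the fricative [z]. /b/ is a stop between vowels /i/ and /i/, so it spirantizes to the fricative [v]. → [luizojdaziviwefoo].

riviofuzaa, hajimifeuzafbi, kauxuawofuzuu, luizojdaziviwefoo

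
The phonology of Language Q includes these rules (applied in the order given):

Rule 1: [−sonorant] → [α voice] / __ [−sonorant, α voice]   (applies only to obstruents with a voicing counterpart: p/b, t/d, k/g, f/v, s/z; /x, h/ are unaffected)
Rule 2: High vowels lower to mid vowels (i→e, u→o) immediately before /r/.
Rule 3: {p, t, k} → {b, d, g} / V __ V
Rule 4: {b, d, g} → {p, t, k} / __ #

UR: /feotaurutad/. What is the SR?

feodaorudat

Rule 1 (regressive voicing assimilation): no segment meets the environment; /feotaurutad/ is unchanged.
Rule 2 (pre-rhotic lowering): /u/ is a high vowel immediately before /r/, so it lowers to [o]. /feotaurutad/ → feotaorutad.
Rule 3 (intervocalic voicing): /t/ is a voiceless stop between vowels /o/ and /a/, so it voices to [d]. /t/ is a voiceless stop between vowels /u/ and /a/, so it voices to [d]. /feotaorutad/ → feodaorudad.
Rule 4 (final devoicing): /d/ is a voiced stop in word-final position, so it devoices to [t]. /feodaorudad/ → feodaorudat.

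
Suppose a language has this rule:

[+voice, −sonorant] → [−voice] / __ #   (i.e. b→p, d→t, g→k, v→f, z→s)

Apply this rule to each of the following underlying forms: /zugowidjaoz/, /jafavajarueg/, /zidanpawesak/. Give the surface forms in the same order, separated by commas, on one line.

/zugowidjaoz/: /z/ is a voiced obstruent in word-final position, so it devoices to [s]. → [zugowidjaos].
/jafavajarueg/: /g/ is a voiced obstruent in word-final position, so it devoices to [k]. → [jafavajaruek].
/zidanpawesak/: the rule's environment is not met; surfaces unchanged as [zidanpawesak].

zugowidjaos, jafavajaruek, zidanpawesak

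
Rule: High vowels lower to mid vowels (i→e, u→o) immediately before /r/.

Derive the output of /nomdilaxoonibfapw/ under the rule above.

No segment of /nomdilaxoonibfapw/ meets the structural description of the rule, so the form surfaces unchanged.

nomdilaxoonibfapw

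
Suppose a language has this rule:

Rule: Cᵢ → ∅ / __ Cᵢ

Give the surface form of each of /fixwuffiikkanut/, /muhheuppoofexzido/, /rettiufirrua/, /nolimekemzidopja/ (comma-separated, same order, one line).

fixwufiikanut, muheupoofexzido, retiufirua, nolimekemzidopja

/fixwuffiikkanut/: /ff/ is a geminate; the first /f/ deletes. /kk/ is a geminate; the first /k/ deletes. → [fixwufiikanut].
/muhheuppoofexzido/: /hh/ is a geminate; the first /h/ deletes. /pp/ is a geminate; the first /p/ deletes. → [muheupoofexzido].
/rettiufirrua/: /tt/ is a geminate; the first /t/ deletes. /rr/ is a geminate; the first /r/ deletes. → [retiufirua].
/nolimekemzidopja/: the rule's environment is not met; surfaces unchanged as [nolimekemzidopja].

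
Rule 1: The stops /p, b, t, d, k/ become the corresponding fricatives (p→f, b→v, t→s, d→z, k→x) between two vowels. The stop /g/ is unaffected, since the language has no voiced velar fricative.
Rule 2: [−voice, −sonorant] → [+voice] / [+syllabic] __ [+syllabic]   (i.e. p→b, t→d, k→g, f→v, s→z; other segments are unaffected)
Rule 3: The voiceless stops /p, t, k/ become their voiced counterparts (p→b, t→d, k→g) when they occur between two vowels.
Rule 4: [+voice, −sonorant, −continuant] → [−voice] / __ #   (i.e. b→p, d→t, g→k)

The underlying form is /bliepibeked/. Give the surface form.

blievivexet

Rule 1 (intervocalic spirantization): /p/ is a stop between vowels /e/ and /i/, so it spirantizes to the fricative [f]. /b/ is a stop between vowels /i/ and /e/, so it spirantizes to the fricative [v]. /k/ is a stop between vowels /e/ and /e/, so it spirantizes to the fricative [x]. /bliepibeked/ → bliefivexed.
Rule 2 (intervocalic voicing): /f/ is a voiceless obstruent between vowels /e/ and /i/, so it voices to [v]. /bliefivexed/ → blievivexed.
Rule 3 (intervocalic voicing): no segment meets the environment; /blievivexed/ is unchanged.
Rule 4 (final devoicing): /d/ is a voiced stop in word-final position, so it devoices to [t]. /blievivexed/ → blievivexet.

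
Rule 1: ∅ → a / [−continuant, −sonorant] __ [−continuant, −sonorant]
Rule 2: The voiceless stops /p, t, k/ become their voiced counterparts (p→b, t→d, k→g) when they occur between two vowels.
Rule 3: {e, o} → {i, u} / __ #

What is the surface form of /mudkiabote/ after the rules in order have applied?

Rule 1 (stop-cluster a-epenthesis): /d/ and /k/ form a stop–stop cluster, so [a] is inserted between them. /mudkiabote/ → mudakiabote.
Rule 2 (intervocalic voicing): /k/ is a voiceless stop between vowels /a/ and /i/, so it voices to [g]. /t/ is a voiceless stop between vowels /o/ and /e/, so it voices to [d]. /mudakiabote/ → mudagiabode.
Rule 3 (final vowel raising): /e/ is a mid vowel in word-final position, so it raises to [i]. /mudagiabode/ → mudagiabodi.

mudagiabodi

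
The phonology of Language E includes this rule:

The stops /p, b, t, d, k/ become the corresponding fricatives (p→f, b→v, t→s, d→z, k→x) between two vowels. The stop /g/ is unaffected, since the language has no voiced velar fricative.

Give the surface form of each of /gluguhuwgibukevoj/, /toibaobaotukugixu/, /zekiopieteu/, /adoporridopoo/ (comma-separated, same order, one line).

/gluguhuwgibukevoj/: /b/ is a stop between vowels /i/ and /u/, so it spirantizes to the fricative [v]. /k/ is a stop between vowels /u/ and /e/, so it spirantizes to the fricative [x]. → [gluguhuwgivuxevoj].
/toibaobaotukugixu/: /b/ is a stop between vowels /i/ and /a/, so it spirantizes to the fricative [v]. /b/ is a stop between vowels /o/ and /a/, so it spirantizes to the fricative [v]. /t/ is a stop between vowels /o/ and /u/, so it spirantizes to the fricative [s]. /k/ is a stop between vowels /u/ and /u/, so it spirantizes to the fricative [x]. → [toivaovaosuxugixu].
/zekiopieteu/: /k/ is a stop between vowels /e/ and /i/, so it spirantizes to the fricative [x]. /p/ is a stop between vowels /o/ and /i/, so it spirantizes to the fricative [f]. /t/ is a stop between vowels /e/ and /e/, so it spirantizes to the fricative [s]. → [zexiofieseu].
/adoporridopoo/: /d/ is a stop between vowels /a/ and /o/, so it spirantizes to the fricative [z]. /p/ is a stop between vowels /o/ and /o/, so it spirantizes to the fricative [f]. /d/ is a stop between vowels /i/ and /o/, so it spirantizes to the fricative [z]. /p/ is a stop between vowels /o/ and /o/, so it spirantizes to the fricative [f]. → [azoforrizofoo].

gluguhuwgivuxevoj, toivaovaosuxugixu, zexiofieseu, azoforrizofoo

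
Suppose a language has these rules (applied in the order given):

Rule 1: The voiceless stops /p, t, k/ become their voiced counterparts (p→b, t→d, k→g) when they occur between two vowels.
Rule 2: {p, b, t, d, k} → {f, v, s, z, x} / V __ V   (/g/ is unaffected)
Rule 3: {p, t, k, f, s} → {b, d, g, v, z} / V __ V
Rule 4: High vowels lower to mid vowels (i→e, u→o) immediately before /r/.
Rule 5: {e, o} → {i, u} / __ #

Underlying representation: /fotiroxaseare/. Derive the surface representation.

Rule 1 (intervocalic voicing): /t/ is a voiceless stop between vowels /o/ and /i/, so it voices to [d]. /fotiroxaseare/ → fodiroxaseare.
Rule 2 (intervocalic spirantization): /d/ is a stop between vowels /o/ and /i/, so it spirantizes to the fricative [z]. /fodiroxaseare/ → foziroxaseare.
Rule 3 (intervocalic voicing): /s/ is a voiceless obstruent between vowels /a/ and /e/, so it voices to [z]. /foziroxaseare/ → foziroxazeare.
Rule 4 (pre-rhotic lowering): /i/ is a high vowel immediately before /r/, so it lowers to [e]. /foziroxazeare/ → fozeroxazeare.
Rule 5 (final vowel raising): /e/ is a mid vowel in word-final position, so it raises to [i]. /fozeroxazeare/ → fozeroxazeari.

fozeroxazeari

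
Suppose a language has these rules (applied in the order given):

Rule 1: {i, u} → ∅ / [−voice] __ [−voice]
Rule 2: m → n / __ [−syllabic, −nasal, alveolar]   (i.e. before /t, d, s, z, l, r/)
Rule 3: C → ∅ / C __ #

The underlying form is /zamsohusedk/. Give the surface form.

Rule 1 (high vowel syncope): /u/ is a high vowel flanked by voiceless consonants /h/ and /s/, so it deletes. /zamsohusedk/ → zamsohsedk.
Rule 2 (nasal place assimilation): /m/ precedes the alveolar consonant /s/, so it assimilates in place to [n]. /zamsohsedk/ → zansohsedk.
Rule 3 (final cluster simplification): /k/ is the second consonant of a word-final cluster /dk/, so it deletes. /zansohsedk/ → zansohsed.

zansohsed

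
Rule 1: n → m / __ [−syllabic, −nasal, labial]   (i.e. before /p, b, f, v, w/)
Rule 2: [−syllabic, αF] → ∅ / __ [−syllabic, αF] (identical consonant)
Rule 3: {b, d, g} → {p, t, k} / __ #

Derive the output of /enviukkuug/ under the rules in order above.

emviukuuk

Rule 1 (nasal place assimilation): /n/ precedes the labial consonant /v/, so it assimilates in place to [m]. /enviukkuug/ → emviukkuug.
Rule 2 (degemination): /kk/ is a geminate; the first /k/ deletes. /emviukkuug/ → emviukuug.
Rule 3 (final devoicing): /g/ is a voiced stop in word-final position, so it devoices to [k]. /emviukuug/ → emviukuuk.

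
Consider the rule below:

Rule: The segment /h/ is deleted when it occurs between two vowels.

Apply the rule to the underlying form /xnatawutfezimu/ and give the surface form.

No segment of /xnatawutfezimu/ meets the structural description of the rule, so the form surfaces unchanged.

xnatawutfezimu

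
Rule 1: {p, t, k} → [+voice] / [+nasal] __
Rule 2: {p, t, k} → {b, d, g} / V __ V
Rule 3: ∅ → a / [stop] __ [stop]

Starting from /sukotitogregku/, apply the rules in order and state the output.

sugodidogregaku

Rule 1 (post-nasal voicing): no segment meets the environment; /sukotitogregku/ is unchanged.
Rule 2 (intervocalic voicing): /k/ is a voiceless stop between vowels /u/ and /o/, so it voices to [g]. /t/ is a voiceless stop between vowels /o/ and /i/, so it voices to [d]. /t/ is a voiceless stop between vowels /i/ and /o/, so it voices to [d]. /sukotitogregku/ → sugodidogregku.
Rule 3 (stop-cluster a-epenthesis): /g/ and /k/ form a stop–stop cluster, so [a] is inserted between them. /sugodidogregku/ → sugodidogregaku.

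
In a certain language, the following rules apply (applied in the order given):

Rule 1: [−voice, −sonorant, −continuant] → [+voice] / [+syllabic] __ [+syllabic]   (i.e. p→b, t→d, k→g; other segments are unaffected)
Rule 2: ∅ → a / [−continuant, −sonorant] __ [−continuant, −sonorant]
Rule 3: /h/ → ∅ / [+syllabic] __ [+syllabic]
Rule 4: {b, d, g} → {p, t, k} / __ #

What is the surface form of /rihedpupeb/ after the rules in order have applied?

Rule 1 (intervocalic voicing): /p/ is a voiceless stop between vowels /u/ and /e/, so it voices to [b]. /rihedpupeb/ → rihedpubeb.
Rule 2 (stop-cluster a-epenthesis): /d/ and /p/ form a stop–stop cluster, so [a] is inserted between them. /rihedpubeb/ → rihedapubeb.
Rule 3 (intervocalic h-deletion): /h/ occurs between vowels /i/ and /e/, so it deletes. /rihedapubeb/ → riedapubeb.
Rule 4 (final devoicing): /b/ is a voiced stop in word-final position, so it devoices to [p]. /riedapubeb/ → riedapubep.

riedapubep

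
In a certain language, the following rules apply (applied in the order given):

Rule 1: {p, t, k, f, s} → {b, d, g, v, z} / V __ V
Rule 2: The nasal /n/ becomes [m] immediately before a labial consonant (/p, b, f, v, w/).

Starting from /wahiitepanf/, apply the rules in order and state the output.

Rule 1 (intervocalic voicing): /t/ is a voiceless obstruent between vowels /i/ and /e/, so it voices to [d]. /p/ is a voiceless obstruent between vowels /e/ and /a/, so it voices to [b]. /wahiitepanf/ → wahiidebanf.
Rule 2 (nasal place assimilation): /n/ precedes the labial consonant /f/, so it assimilates in place to [m]. /wahiidebanf/ → wahiidebamf.

wahiidebamf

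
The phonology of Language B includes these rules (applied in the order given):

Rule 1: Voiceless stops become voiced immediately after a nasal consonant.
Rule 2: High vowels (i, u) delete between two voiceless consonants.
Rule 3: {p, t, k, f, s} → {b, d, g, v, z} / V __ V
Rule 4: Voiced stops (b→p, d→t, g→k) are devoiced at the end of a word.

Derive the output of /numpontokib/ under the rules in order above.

Rule 1 (post-nasal voicing): /p/ is a voiceless stop immediately after the nasal /m/, so it voices to [b]. /t/ is a voiceless stop immediately after the nasal /n/, so it voices to [d]. /numpontokib/ → numbondokib.
Rule 2 (high vowel syncope): no segment meets the environment; /numbondokib/ is unchanged.
Rule 3 (intervocalic voicing): /k/ is a voiceless obstruent between vowels /o/ and /i/, so it voices to [g]. /numbondokib/ → numbondogib.
Rule 4 (final devoicing): /b/ is a voiced stop in word-final position, so it devoices to [p]. /numbondogib/ → numbondogip.

numbondogip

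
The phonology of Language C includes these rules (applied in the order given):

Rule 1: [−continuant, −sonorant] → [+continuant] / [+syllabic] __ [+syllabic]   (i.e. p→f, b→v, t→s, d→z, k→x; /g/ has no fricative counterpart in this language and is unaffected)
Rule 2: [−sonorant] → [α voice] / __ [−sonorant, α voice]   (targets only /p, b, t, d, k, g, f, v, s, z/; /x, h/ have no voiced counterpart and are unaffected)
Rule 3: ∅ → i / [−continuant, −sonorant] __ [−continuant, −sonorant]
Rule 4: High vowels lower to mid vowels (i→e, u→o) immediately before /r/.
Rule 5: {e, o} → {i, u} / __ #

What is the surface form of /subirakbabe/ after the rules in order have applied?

Rule 1 (intervocalic spirantization): /b/ is a stop between vowels /u/ and /i/, so it spirantizes to the fricative [v]. /b/ is a stop between vowels /a/ and /e/, so it spirantizes to the fricative [v]. /subirakbabe/ → suvirakbave.
Rule 2 (regressive voicing assimilation): /k/ precedes the voiced obstruent /b/, so it voices to [g] by assimilation. /suvirakbave/ → suviragbave.
Rule 3 (stop-cluster i-epenthesis): /g/ and /b/ form a stop–stop cluster, so [i] is inserted between them. /suviragbave/ → suviragibave.
Rule 4 (pre-rhotic lowering): /i/ is a high vowel immediately before /r/, so it lowers to [e]. /suviragibave/ → suveragibave.
Rule 5 (final vowel raising): /e/ is a mid vowel in word-final position, so it raises to [i]. /suveragibave/ → suveragibavi.

suveragibavi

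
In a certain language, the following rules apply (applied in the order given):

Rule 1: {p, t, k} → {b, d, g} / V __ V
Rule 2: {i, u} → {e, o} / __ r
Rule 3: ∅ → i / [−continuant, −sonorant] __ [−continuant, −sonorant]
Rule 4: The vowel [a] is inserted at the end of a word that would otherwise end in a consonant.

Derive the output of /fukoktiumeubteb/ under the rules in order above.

Rule 1 (intervocalic voicing): /k/ is a voiceless stop between vowels /u/ and /o/, so it voices to [g]. /fukoktiumeubteb/ → fugoktiumeubteb.
Rule 2 (pre-rhotic lowering): no segment meets the environment; /fugoktiumeubteb/ is unchanged.
Rule 3 (stop-cluster i-epenthesis): /k/ and /t/ form a stop–stop cluster, so [i] is inserted between them. /b/ and /t/ form a stop–stop cluster, so [i] is inserted between them. /fugoktiumeubteb/ → fugokitiumeubiteb.
Rule 4 (final a-epenthesis): the form ends in the consonant /b/, so [a] is inserted word-finally. /fugokitiumeubiteb/ → fugokitiumeubiteba.

fugokitiumeubiteba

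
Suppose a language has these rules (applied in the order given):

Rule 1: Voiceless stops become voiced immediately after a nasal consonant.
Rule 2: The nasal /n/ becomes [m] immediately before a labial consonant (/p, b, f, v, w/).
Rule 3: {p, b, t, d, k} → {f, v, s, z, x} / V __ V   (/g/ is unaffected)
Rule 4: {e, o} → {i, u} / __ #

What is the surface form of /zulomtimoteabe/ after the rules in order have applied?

zulomdimoseavi

Rule 1 (post-nasal voicing): /t/ is a voiceless stop immediately after the nasal /m/, so it voices to [d]. /zulomtimoteabe/ → zulomdimoteabe.
Rule 2 (nasal place assimilation): no segment meets the environment; /zulomdimoteabe/ is unchanged.
Rule 3 (intervocalic spirantization): /t/ is a stop between vowels /o/ and /e/, so it spirantizes to the fricative [s]. /b/ is a stop between vowels /a/ and /e/, so it spirantizes to the fricative [v]. /zulomdimoteabe/ → zulomdimoseave.
Rule 4 (final vowel raising): /e/ is a mid vowel in word-final position, so it raises to [i]. /zulomdimoseave/ → zulomdimoseavi.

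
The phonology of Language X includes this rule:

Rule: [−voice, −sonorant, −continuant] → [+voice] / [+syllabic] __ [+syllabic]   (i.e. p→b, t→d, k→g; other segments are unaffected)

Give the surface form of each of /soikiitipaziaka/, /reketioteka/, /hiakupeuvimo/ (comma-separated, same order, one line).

soigiidibaziaga, regediodega, hiagubeuvimo

/soikiitipaziaka/: /k/ is a voiceless stop between vowels /i/ and /i/, so it voices to [g]. /t/ is a voiceless stop between vowels /i/ and /i/, so it voices to [d]. /p/ is a voiceless stop between vowels /i/ and /a/, so it voices to [b]. /k/ is a voiceless stop between vowels /a/ and /a/, so it voices to [g]. → [soigiidibaziaga].
/reketioteka/: /k/ is a voiceless stop between vowels /e/ and /e/, so it voices to [g]. /t/ is a voiceless stop between vowels /e/ and /i/, so it voices to [d]. /t/ is a voiceless stop between vowels /o/ and /e/, so it voices to [d]. /k/ is a voiceless stop between vowels /e/ and /a/, so it voices to [g]. → [regediodega].
/hiakupeuvimo/: /k/ is a voiceless stop between vowels /a/ and /u/, so it voices to [g]. /p/ is a voiceless stop between vowels /u/ and /e/, so it voices to [b]. → [hiagubeuvimo].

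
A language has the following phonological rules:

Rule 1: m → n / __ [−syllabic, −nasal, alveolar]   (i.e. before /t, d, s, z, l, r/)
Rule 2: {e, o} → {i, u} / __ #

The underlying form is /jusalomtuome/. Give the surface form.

Rule 1 (nasal place assimilation): /m/ precedes the alveolar consonant /t/, so it assimilates in place to [n]. /jusalomtuome/ → jusalontuome.
Rule 2 (final vowel raising): /e/ is a mid vowel in word-final position, so it raises to [i]. /jusalontuome/ → jusalontuomi.

jusalontuomi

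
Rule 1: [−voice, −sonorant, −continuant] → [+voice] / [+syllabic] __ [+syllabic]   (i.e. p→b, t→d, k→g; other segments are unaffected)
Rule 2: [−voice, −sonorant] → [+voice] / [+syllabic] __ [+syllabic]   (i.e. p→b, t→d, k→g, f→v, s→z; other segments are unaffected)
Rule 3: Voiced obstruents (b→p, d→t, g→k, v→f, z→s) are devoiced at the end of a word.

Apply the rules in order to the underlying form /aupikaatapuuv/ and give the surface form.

Rule 1 (intervocalic voicing): /p/ is a voiceless stop between vowels /u/ and /i/, so it voices to [b]. /k/ is a voiceless stop between vowels /i/ and /a/, so it voices to [g]. /t/ is a voiceless stop between vowels /a/ and /a/, so it voices to [d]. /p/ is a voiceless stop between vowels /a/ and /u/, so it voices to [b]. /aupikaatapuuv/ → aubigaadabuuv.
Rule 2 (intervocalic voicing): no segment meets the environment; /aubigaadabuuv/ is unchanged.
Rule 3 (final devoicing): /v/ is a voiced obstruent in word-final position, so it devoices to [f]. /aubigaadabuuv/ → aubigaadabuuf.

aubigaadabuuf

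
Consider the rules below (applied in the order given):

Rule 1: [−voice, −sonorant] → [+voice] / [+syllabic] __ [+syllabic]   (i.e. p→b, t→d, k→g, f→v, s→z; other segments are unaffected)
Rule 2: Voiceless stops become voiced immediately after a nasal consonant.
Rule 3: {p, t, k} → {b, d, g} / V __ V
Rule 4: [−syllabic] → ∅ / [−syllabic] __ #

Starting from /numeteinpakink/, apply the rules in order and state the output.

numedeinbagin

Rule 1 (intervocalic voicing): /t/ is a voiceless obstruent between vowels /e/ and /e/, so it voices to [d]. /k/ is a voiceless obstruent between vowels /a/ and /i/, so it voices to [g]. /numeteinpakink/ → numedeinpagink.
Rule 2 (post-nasal voicing): /p/ is a voiceless stop immediately after the nasal /n/, so it voices to [b]. /k/ is a voiceless stop immediately after the nasal /n/, so it voices to [g]. /numedeinpagink/ → numedeinbaging.
Rule 3 (intervocalic voicing): no segment meets the environment; /numedeinbaging/ is unchanged.
Rule 4 (final cluster simplification): /g/ is the second consonant of a word-final cluster /ng/, so it deletes. /numedeinbaging/ → numedeinbagin.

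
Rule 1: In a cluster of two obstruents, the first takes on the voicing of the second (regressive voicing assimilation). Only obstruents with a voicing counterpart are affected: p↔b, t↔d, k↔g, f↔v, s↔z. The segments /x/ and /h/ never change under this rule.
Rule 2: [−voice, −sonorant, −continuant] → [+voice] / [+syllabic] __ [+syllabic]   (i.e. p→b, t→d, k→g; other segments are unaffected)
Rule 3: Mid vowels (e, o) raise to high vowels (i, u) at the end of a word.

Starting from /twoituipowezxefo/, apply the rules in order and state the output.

Rule 1 (regressive voicing assimilation): /z/ precedes the voiceless obstruent /x/, so it devoices to [s] by assimilation. /twoituipowezxefo/ → twoituipowesxefo.
Rule 2 (intervocalic voicing): /t/ is a voiceless stop between vowels /i/ and /u/, so it voices to [d]. /p/ is a voiceless stop between vowels /i/ and /o/, so it voices to [b]. /twoituipowesxefo/ → twoiduibowesxefo.
Rule 3 (final vowel raising): /o/ is a mid vowel in word-final position, so it raises to [u]. /twoiduibowesxefo/ → twoiduibowesxefu.

twoiduibowesxefu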